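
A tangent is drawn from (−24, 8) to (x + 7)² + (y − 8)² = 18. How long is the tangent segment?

√271

The centre is (−7, 8) and r = 3√2. The square of the distance from P to the centre is 289 + 0 = 289.
Power of the point: PT² = |PO|² − r² = 271, so PT = √271.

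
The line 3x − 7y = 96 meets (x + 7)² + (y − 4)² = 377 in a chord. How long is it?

√58

The distance from (−7, 4) to the line is 145/√58, and r² = 377.
Chord = 2√(r² − d²) = 2·√(29/2) = √58.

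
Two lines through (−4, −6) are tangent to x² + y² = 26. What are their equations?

5x + y = −26 and x − 5y = 26

Write the tangent as mx − y + (−6 − m·(−4)) = 0 and set its distance from the centre to √26:
[m·(4) − (6)]² = 26(m² + 1)
5m² + 24m − 5 = 0, so m = −5 or m = 1/5.
Through (−4, −6) these give 5x + y = −26 and x − 5y = 26.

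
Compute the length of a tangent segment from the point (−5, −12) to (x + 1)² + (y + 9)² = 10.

√15

Centre (−1, −9), r² = 10. |PO|² = (−4)² + (−3)² = 25.
Power of the point: PT² = |PO|² − r² = 15, so PT = √15.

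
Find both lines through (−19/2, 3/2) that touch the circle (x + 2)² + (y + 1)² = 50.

7x + y = −65 and x − y = −11

Write the tangent as mx − y + (3/2 − m·(−19/2)) = 0 and set its distance from the centre to 5√2:
(15/2m − (−5/2))² = 50(m² + 1)
m² + 6m − 7 = 0, so m = −7 or m = 1.
With m = −7: 7x + y = −65. With m = 1: x − y = −11.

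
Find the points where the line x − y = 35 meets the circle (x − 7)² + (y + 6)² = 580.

(5, −30) and (31, −4)

Substitute y = x − 35:
2x² − 72x + 310 = 0  ⟹  x² − 36x + 155 = 0
x = 31 or x = 5, giving (31, −4) and (5, −30).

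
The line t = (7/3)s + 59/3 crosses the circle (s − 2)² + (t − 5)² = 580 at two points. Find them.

(−14, −13) and (4, 29)

Substitute t = (59 + 7s)/3:
58s² + 580s − 3248 = 0  ⟹  s² + 10s − 56 = 0
s = 4 or s = −14, giving (4, 29) and (−14, −13).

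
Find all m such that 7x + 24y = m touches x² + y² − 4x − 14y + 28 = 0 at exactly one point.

m = 57 or m = 307

For a tangent, require d(centre, line) = r = 5.
|7·2 + 24·7 − m| / √625 = 5
|m − (182)| = 5·25, so m = 307 or m = 57.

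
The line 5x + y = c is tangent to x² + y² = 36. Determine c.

c = ±6√26

Tangency holds when the distance from the centre (0, 0) to the line equals the radius 6:
|5·0 + 1·0 − c| / √26 = 6
|c| = 6√26.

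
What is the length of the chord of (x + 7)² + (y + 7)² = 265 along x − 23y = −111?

From the line, y = (111 + x)/23. Substituting:
530x² + 7950x − 40280 = 0  ⟹  x² + 15x − 76 = 0
x = 4 or x = −19, giving (4, 5) and (−19, 4).
Chord length = distance between (4, 5) and (−19, 4) = √530 = √530.

√530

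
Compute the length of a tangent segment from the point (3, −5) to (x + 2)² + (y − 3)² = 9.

4√5

Centre (−2, 3), r² = 9. |PO|² = (5)² + (−8)² = 89.
Power of the point: PT² = |PO|² − r² = 80, so PT = 4√5.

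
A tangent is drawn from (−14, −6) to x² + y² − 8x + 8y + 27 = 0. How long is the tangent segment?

√323

Centre (4, −4), r² = 5. |PO|² = (−18)² + (−2)² = 328.
By the tangent–radius right angle, tangent length = √(|PO|² − r²) = √323.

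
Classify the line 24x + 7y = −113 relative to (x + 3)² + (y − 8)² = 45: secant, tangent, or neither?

secant

Centre (−3, 8), r² = 45. Distance² from centre to line = (97)²/625 = 9409/625.
Since d² < r², the line cuts the circle twice.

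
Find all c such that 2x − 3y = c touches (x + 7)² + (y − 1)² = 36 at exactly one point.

For a tangent, require d(centre, line) = r = 6.
|2·(−7) − 3·1 − c| / √13 = 6
|c − (−17)| = 6√13.

c = −17 ± 6√13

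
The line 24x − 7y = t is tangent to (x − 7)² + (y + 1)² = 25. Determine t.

t = 50 or t = 300

The line touches the circle iff its distance from (7, −1) is 5:
|24·7 − 7·(−1) − t| / √625 = 5
|t − (175)| = 5·25, so t = 300 or t = 50.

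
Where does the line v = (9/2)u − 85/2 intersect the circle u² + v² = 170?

Substitute v = (−85 + 9u)/2:
85u² − 1530u + 6545 = 0  ⟹  u² − 18u + 77 = 0
u = 11 or u = 7, giving (11, 7) and (7, −11).

(7, −11) and (11, 7)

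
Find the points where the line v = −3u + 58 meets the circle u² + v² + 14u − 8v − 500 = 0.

Substitute v = −3u + 58:
10u² − 310u + 2400 = 0  ⟹  u² − 31u + 240 = 0
u = 16 or u = 15, giving (16, 10) and (15, 13).

(15, 13) and (16, 10)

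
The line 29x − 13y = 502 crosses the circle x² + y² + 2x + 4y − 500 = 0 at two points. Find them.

From the line, y = (−502 + 29x)/13. Substituting:
1010x² − 27270x + 141400 = 0  ⟹  x² − 27x + 140 = 0
x = 20 or x = 7, giving (20, 6) and (7, −23).

(7, −23) and (20, 6)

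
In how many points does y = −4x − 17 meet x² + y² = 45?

Substituting the line into the circle gives 17x² + 136x + 244 = 0.
Discriminant = (136)² − 4·17·(244) = 1904 > 0.
Two real roots: the line is a secant.

2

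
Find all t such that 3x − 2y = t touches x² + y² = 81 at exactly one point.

t = ±9√13

Tangency holds when the distance from the centre (0, 0) to the line equals the radius 9:
|3·0 − 2·0 − t| / √13 = 9
|t| = 9√13.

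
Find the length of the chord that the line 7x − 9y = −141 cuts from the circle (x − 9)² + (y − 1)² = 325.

√130

Substitute y = (141 + 7x)/9:
130x² + 390x − 2340 = 0  ⟹  x² + 3x − 18 = 0
x = 3 or x = −6, giving (3, 18) and (−6, 11).
Chord length = distance between (3, 18) and (−6, 11) = √130 = √130.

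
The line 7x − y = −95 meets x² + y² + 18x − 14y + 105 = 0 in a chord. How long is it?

The distance from (−9, 7) to the line is 25/√50, and r² = 25.
Half the chord is √(r² − d²) = √(25/2), so the full chord is 5√2.

5√2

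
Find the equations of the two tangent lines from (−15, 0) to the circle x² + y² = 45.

Let a tangent through (−15, 0) have slope m. Its distance from (0, 0) must equal 3√5:
(15m − (0))² = 45(m² + 1)
4m² − 1 = 0, so m = −1/2 or m = 1/2.
Through (−15, 0) these give x + 2y = −15 and x − 2y = −15.

x + 2y = −15 and x − 2y = −15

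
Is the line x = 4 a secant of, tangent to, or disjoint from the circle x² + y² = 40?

secant

Substituting the line into the circle gives y² − 24 = 0.
Discriminant = (0)² − 4·1·(−24) = 96 > 0.
Two real roots: the line is a secant.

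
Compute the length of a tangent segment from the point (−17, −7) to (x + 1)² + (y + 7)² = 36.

2√55

Centre (−1, −7), r² = 36. |PO|² = (−16)² + (0)² = 256.
Power of the point: PT² = |PO|² − r² = 220, so PT = 2√55.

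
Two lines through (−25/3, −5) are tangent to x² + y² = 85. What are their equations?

Write the tangent as mx − y + (−5 − m·(−25/3)) = 0 and set its distance from the centre to √85:
(25/3m − (5))² = 85(m² + 1)
14m² + 75m + 54 = 0, so m = −9/2 or m = −6/7.
With m = −9/2: 9x + 2y = −85. With m = −6/7: 6x + 7y = −85.

9x + 2y = −85 and 6x + 7y = −85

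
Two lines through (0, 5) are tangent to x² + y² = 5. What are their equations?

A line y − (5) = m(x − (0)) is tangent when its distance from (0, 0) is √5:
(0m − (−5))² = 5(m² + 1)
m² − 4 = 0, so m = −2 or m = 2.
Through (0, 5) these give 2x + y = 5 and 2x − y = −5.

2x + y = 5 and 2x − y = −5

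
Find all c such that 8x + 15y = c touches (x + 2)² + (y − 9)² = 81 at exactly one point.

The line touches the circle iff its distance from (−2, 9) is 9:
|8·(−2) + 15·9 − c| / √289 = 9
|c − (119)| = 9·17, so c = 272 or c = −34.

c = −34 or c = 272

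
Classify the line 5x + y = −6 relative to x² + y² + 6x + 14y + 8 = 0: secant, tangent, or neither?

Substituting the line into the circle gives 26x² − 4x − 40 = 0.
Discriminant = (−4)² − 4·26·(−40) = 4176 > 0.
Two real roots: the line is a secant.

secant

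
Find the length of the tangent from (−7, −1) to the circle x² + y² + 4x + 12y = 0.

√10

Centre (−2, −6), r² = 40. |PO|² = (−5)² + (5)² = 50.
Power of the point: PT² = |PO|² − r² = 10, so PT = √10.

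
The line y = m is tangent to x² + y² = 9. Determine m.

m = −3 or m = 3

For a tangent, require d(centre, line) = r = 3.
|0·0 + 1·0 − m| / √1 = 3
|m| = 3, so m = 3 or m = −3.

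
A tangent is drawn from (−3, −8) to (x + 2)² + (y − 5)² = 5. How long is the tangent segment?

√165

With centre O = (−2, 5), |OP|² = 170 and r² = 5.
The tangent meets the radius at right angles, so tangent² = |PO|² − r² = 170 − 5 = 165.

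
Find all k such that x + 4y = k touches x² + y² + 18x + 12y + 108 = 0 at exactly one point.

The line touches the circle iff its distance from (−9, −6) is 3:
|1·(−9) + 4·(−6) − k| / √17 = 3
|k − (−33)| = 3√17.

k = −33 ± 3√17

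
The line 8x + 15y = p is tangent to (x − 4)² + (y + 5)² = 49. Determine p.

Tangency holds when the distance from the centre (4, −5) to the line equals the radius 7:
|8·4 + 15·(−5) − p| / √289 = 7
|p − (−43)| = 7·17, so p = 76 or p = −162.

p = −162 or p = 76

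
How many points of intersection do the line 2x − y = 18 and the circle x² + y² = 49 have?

0

Substituting the line into the circle gives 5x² − 72x + 275 = 0.
Δ = 5184 − 5500 = −316.
No real roots: the line does not meet the circle.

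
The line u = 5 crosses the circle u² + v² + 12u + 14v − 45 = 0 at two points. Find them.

(5, −10) and (5, −4)

The line gives u = 5. Substituting into the circle:
v² + 14v + 40 = 0
v = −4 or v = −10, giving (5, −4) and (5, −10).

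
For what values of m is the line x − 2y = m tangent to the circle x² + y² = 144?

m = ±12√5

The line touches the circle iff its distance from (0, 0) is 12:
|1·0 − 2·0 − m| / √5 = 12
|m| = 12√5.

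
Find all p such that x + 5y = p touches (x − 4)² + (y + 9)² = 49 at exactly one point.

p = −41 ± 7√26

The line touches the circle iff its distance from (4, −9) is 7:
|1·4 + 5·(−9) − p| / √26 = 7
|p − (−41)| = 7√26.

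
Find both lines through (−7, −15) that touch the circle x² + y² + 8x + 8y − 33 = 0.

4x − 7y = 77 and 7x + 4y = −109

Let a tangent through (−7, −15) have slope m. Its distance from (−4, −4) must equal √65:
(3m − (11))² = 65(m² + 1)
28m² + 33m − 28 = 0, so m = 4/7 or m = −7/4.
Through (−7, −15) these give 4x − 7y = 77 and 7x + 4y = −109.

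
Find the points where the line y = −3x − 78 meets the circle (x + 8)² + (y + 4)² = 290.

(−25, −3) and (−21, −15)

Express y = −3x − 78 and substitute into the circle:
10x² + 460x + 5250 = 0  ⟹  x² + 46x + 525 = 0
x = −21 or x = −25, giving (−21, −15) and (−25, −3).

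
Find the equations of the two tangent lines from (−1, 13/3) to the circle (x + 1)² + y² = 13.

2x − 3y = −15 and 2x + 3y = 11

Write the tangent as mx − y + (13/3 − m·(−1)) = 0 and set its distance from the centre to √13:
[m·(0) − (−13/3)]² = 13(m² + 1)
9m² − 4 = 0, so m = 2/3 or m = −2/3.
Through (−1, 13/3) these give 2x − 3y = −15 and 2x + 3y = 11.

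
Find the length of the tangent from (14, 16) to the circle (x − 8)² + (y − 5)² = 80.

√77

The centre is (8, 5) and r = 4√5. The square of the distance from P to the centre is 36 + 121 = 157.
Power of the point: PT² = |PO|² − r² = 77, so PT = √77.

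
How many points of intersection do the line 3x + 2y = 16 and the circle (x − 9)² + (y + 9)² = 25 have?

2

Substituting the line into the circle gives 13x² − 276x + 1380 = 0.
Discriminant = (−276)² − 4·13·(1380) = 4416 > 0.
Two real roots: the line is a secant.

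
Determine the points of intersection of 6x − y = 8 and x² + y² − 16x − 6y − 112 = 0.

Express y = 6x − 8 and substitute into the circle:
37x² − 148x = 0  ⟹  x² − 4x = 0
x = 4 or x = 0, giving (4, 16) and (0, −8).

(0, −8) and (4, 16)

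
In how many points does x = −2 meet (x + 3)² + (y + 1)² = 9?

2

d² = (1·(−3) + 0·(−1) − (−2))² = 1; r² = 9.
Since d² < r², the line cuts the circle twice.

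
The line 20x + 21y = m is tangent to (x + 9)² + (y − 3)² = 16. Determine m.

m = −233 or m = −1

The line touches the circle iff its distance from (−9, 3) is 4:
|20·(−9) + 21·3 − m| / √841 = 4
|m − (−117)| = 4·29, so m = −1 or m = −233.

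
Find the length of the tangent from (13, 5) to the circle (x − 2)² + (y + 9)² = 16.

√301

The centre is (2, −9) and r = 4. The square of the distance from P to the centre is 121 + 196 = 317.
The tangent meets the radius at right angles, so tangent² = |PO|² − r² = 317 − 16 = 301.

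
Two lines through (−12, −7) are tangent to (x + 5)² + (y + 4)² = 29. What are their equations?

5x − 2y = −46 and 2x + 5y = −59

A line y − (−7) = m(x − (−12)) is tangent when its distance from (−5, −4) is √29:
[m·(7) − (3)]² = 29(m² + 1)
10m² − 21m − 10 = 0, so m = 5/2 or m = −2/5.
Through (−12, −7) these give 5x − 2y = −46 and 2x + 5y = −59.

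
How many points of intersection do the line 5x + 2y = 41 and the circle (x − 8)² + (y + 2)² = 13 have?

2

Substituting the line into the circle gives 29x² − 514x + 2229 = 0.
Discriminant = (−514)² − 4·29·(2229) = 5632 > 0.
Two real roots: the line is a secant.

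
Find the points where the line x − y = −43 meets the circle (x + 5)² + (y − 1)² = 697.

From the line, y = x + 43. Substituting:
2x² + 94x + 1092 = 0  ⟹  x² + 47x + 546 = 0
x = −21 or x = −26, giving (−21, 22) and (−26, 17).

(−26, 17) and (−21, 22)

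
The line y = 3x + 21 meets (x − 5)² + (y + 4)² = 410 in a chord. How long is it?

Substitute y = 3x + 21:
10x² + 140x + 240 = 0  ⟹  x² + 14x + 24 = 0
x = −2 or x = −12, giving (−2, 15) and (−12, −15).
Chord length = distance between (−2, 15) and (−12, −15) = √1000 = 10√10.

10√10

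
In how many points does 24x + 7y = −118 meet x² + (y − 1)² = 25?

1

Substituting the line into the circle gives 625x² + 6000x + 14400 = 0.
Δ = 36000000 − 36000000 = 0.
A repeated root: the line is tangent.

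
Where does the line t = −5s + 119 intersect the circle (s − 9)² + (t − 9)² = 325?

Express t = −5s + 119 and substitute into the circle:
26s² − 1118s + 11856 = 0  ⟹  s² − 43s + 456 = 0
s = 24 or s = 19, giving (24, −1) and (19, 24).

(19, 24) and (24, −1)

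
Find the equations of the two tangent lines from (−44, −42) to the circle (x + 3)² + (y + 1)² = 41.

5x − 4y = −52 and 4x − 5y = 34

A line y − (−42) = m(x − (−44)) is tangent when its distance from (−3, −1) is √41:
[m·(41) − (41)]² = 41(m² + 1)
20m² − 41m + 20 = 0, so m = 5/4 or m = 4/5.
Through (−44, −42) these give 5x − 4y = −52 and 4x − 5y = 34.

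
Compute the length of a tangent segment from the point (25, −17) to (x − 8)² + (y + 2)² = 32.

Centre (8, −2), r² = 32. |PO|² = (17)² + (−15)² = 514.
The tangent meets the radius at right angles, so tangent² = |PO|² − r² = 514 − 32 = 482.

√482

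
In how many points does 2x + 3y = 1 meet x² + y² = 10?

Substituting the line into the circle gives 13x² − 4x − 89 = 0.
Δ = 16 − (−4628) = 4644.
Two real roots: the line is a secant.

2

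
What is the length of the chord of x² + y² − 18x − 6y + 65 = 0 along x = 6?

8

Centre (9, 3), r² = 25. Perpendicular distance d from centre to line = |3| / √1 = 3.
Half the chord is √(r² − d²) = √(16), so the full chord is 8.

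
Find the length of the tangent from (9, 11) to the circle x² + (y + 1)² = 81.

The centre is (0, −1) and r = 9. The square of the distance from P to the centre is 81 + 144 = 225.
The tangent meets the radius at right angles, so tangent² = |PO|² − r² = 225 − 81 = 144.

12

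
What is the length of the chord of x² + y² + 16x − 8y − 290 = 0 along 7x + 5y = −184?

Substitute y = (−184 − 7x)/5:
74x² + 3256x + 33966 = 0  ⟹  x² + 44x + 459 = 0
x = −17 or x = −27, giving (−17, −13) and (−27, 1).
Chord length = distance between (−17, −13) and (−27, 1) = √296 = 2√74.

2√74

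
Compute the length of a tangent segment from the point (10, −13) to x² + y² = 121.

2√37

The centre is (0, 0) and r = 11. The square of the distance from P to the centre is 100 + 169 = 269.
Power of the point: PT² = |PO|² − r² = 148, so PT = 2√37.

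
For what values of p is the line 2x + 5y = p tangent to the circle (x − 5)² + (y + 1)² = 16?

p = 5 ± 4√29

The line touches the circle iff its distance from (5, −1) is 4:
|2·5 + 5·(−1) − p| / √29 = 4
|p − (5)| = 4√29.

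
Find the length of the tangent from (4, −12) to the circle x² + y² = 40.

Centre (0, 0), r² = 40. |PO|² = (4)² + (−12)² = 160.
The tangent meets the radius at right angles, so tangent² = |PO|² − r² = 160 − 40 = 120.

2√30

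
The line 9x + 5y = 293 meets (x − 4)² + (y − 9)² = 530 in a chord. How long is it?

2√106

Express y = (293 − 9x)/5 and substitute into the circle:
106x² − 4664x + 48654 = 0  ⟹  x² − 44x + 459 = 0
x = 27 or x = 17, giving (27, 10) and (17, 28).
|(27, 10) − (17, 28)| = √((10)² + (−18)²) = 2√106.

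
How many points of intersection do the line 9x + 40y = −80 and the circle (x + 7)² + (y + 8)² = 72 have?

2

d² = (9·(−7) + 40·(−8) − (−80))²/1681 = 91809/1681; r² = 72.
Since d² < r², the line cuts the circle twice.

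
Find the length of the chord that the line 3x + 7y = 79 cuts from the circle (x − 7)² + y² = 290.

Substitute y = (79 − 3x)/7:
58x² − 1160x − 5568 = 0  ⟹  x² − 20x − 96 = 0
x = 24 or x = −4, giving (24, 1) and (−4, 13).
|(24, 1) − (−4, 13)| = √((28)² + (−12)²) = 4√58.

4√58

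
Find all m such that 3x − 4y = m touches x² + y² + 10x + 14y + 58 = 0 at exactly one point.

m = −7 or m = 33

Tangency holds when the distance from the centre (−5, −7) to the line equals the radius 4:
|3·(−5) − 4·(−7) − m| / √25 = 4
|m − (13)| = 4·5, so m = 33 or m = −7.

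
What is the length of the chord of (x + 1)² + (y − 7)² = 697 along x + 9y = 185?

Centre (−1, 7), r² = 697. Perpendicular distance d from centre to line = |−123| / √82 = 123/√82.
Chord = 2√(r² − d²) = 2·√(1025/2) = 5√82.

5√82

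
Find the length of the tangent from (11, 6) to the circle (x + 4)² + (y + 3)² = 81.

The centre is (−4, −3) and r = 9. The square of the distance from P to the centre is 225 + 81 = 306.
By the tangent–radius right angle, tangent length = √(|PO|² − r²) = √225 = 15.

15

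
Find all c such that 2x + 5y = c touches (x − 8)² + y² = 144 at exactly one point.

For a tangent, require d(centre, line) = r = 12.
|2·8 + 5·0 − c| / √29 = 12
|c − (16)| = 12√29.

c = 16 ± 12√29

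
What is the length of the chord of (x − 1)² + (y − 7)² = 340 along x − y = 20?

Substitute y = x − 20:
2x² − 56x + 390 = 0  ⟹  x² − 28x + 195 = 0
x = 15 or x = 13, giving (15, −5) and (13, −7).
|(15, −5) − (13, −7)| = √((2)² + (2)²) = 2√2.

2√2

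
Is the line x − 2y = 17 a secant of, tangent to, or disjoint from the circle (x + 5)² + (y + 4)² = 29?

disjoint

Substituting the line into the circle gives 5x² + 22x + 65 = 0.
Discriminant = (22)² − 4·5·(65) = −816 < 0.
No real roots: the line does not meet the circle.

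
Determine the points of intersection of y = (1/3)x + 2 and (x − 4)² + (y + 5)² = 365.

(−15, −3) and (18, 8)

From the line, y = (6 + x)/3. Substituting:
10x² − 30x − 2700 = 0  ⟹  x² − 3x − 270 = 0
x = 18 or x = −15, giving (18, 8) and (−15, −3).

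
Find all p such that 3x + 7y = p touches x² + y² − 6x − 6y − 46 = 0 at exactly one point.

For a tangent, require d(centre, line) = r = 8.
|3·3 + 7·3 − p| / √58 = 8
|p − (30)| = 8√58.

p = 30 ± 8√58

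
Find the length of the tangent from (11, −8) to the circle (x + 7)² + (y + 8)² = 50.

Centre (−7, −8), r² = 50. |PO|² = (18)² + (0)² = 324.
By the tangent–radius right angle, tangent length = √(|PO|² − r²) = √274.

√274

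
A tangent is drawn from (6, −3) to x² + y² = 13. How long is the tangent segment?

With centre O = (0, 0), |OP|² = 45 and r² = 13.
By the tangent–radius right angle, tangent length = √(|PO|² − r²) = √32 = 4√2.

4√2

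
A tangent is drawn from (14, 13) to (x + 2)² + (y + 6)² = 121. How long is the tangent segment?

Centre (−2, −6), r² = 121. |PO|² = (16)² + (19)² = 617.
By the tangent–radius right angle, tangent length = √(|PO|² − r²) = √496 = 4√31.

4√31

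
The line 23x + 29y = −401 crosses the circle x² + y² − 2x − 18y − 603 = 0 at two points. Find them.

(−25, 6) and (4, −17)

Substitute y = (−401 − 23x)/29:
1370x² + 28770x − 137000 = 0  ⟹  x² + 21x − 100 = 0
x = 4 or x = −25, giving (4, −17) and (−25, 6).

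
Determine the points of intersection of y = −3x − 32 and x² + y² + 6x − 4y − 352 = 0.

(−16, 16) and (−5, −17)

Substitute y = −3x − 32:
10x² + 210x + 800 = 0  ⟹  x² + 21x + 80 = 0
x = −5 or x = −16, giving (−5, −17) and (−16, 16).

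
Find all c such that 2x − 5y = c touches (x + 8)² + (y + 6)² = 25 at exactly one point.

c = 14 ± 5√29

For a tangent, require d(centre, line) = r = 5.
|2·(−8) − 5·(−6) − c| / √29 = 5
|c − (14)| = 5√29.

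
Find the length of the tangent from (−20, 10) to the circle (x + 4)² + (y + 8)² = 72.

2√127

Centre (−4, −8), r² = 72. |PO|² = (−16)² + (18)² = 580.
By the tangent–radius right angle, tangent length = √(|PO|² − r²) = √508 = 2√127.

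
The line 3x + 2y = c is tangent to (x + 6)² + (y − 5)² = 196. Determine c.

The line touches the circle iff its distance from (−6, 5) is 14:
|3·(−6) + 2·5 − c| / √13 = 14
|c − (−8)| = 14√13.

c = −8 ± 14√13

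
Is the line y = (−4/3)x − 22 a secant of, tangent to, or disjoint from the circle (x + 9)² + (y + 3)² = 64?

d² = (4·(−9) + 3·(−3) − (−66))²/25 = 441/25; r² = 64.
Since d² < r², the line cuts the circle twice.

secant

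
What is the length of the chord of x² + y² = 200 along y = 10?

20

Express y = 10 and substitute into the circle:
x² − 100 = 0
x = 10 or x = −10, giving (10, 10) and (−10, 10).
|(10, 10) − (−10, 10)| = √((20)² + (0)²) = 20.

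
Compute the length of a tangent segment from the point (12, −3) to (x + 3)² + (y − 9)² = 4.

√365

The centre is (−3, 9) and r = 2. The square of the distance from P to the centre is 225 + 144 = 369.
By the tangent–radius right angle, tangent length = √(|PO|² − r²) = √365.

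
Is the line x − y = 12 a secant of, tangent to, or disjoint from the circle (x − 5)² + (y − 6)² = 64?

disjoint

Centre (5, 6), r² = 64. Distance² from centre to line = (−13)²/2 = 169/2.
Since d² > r², the line lies outside the circle.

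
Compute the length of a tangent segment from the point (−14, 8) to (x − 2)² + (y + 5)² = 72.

Centre (2, −5), r² = 72. |PO|² = (−16)² + (13)² = 425.
The tangent meets the radius at right angles, so tangent² = |PO|² − r² = 425 − 72 = 353.

√353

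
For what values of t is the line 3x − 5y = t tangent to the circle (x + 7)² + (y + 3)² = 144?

t = −6 ± 12√34

Tangency holds when the distance from the centre (−7, −3) to the line equals the radius 12:
|3·(−7) − 5·(−3) − t| / √34 = 12
|t − (−6)| = 12√34.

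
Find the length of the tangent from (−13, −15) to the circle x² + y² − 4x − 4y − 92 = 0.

3√46

The centre is (2, 2) and r = 10. The square of the distance from P to the centre is 225 + 289 = 514.
By the tangent–radius right angle, tangent length = √(|PO|² − r²) = √414 = 3√46.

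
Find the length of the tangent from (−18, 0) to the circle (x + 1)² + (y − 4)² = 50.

√255

The centre is (−1, 4) and r = 5√2. The square of the distance from P to the centre is 289 + 16 = 305.
Power of the point: PT² = |PO|² − r² = 255, so PT = √255.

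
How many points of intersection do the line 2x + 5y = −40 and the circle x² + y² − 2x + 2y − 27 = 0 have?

0

Centre (1, −1), r² = 29. Distance² from centre to line = (37)²/29 = 1369/29.
Since d² > r², the line lies outside the circle.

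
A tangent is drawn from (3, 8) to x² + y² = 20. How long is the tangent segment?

√53

With centre O = (0, 0), |OP|² = 73 and r² = 20.
Power of the point: PT² = |PO|² − r² = 53, so PT = √53.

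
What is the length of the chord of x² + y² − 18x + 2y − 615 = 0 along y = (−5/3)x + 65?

√34

The distance from (9, −1) to the line is 153/√34, and r² = 697.
Half the chord is √(r² − d²) = √(17/2), so the full chord is √34.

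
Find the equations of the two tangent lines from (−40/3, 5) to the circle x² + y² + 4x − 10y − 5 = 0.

A line y − (5) = m(x − (−40/3)) is tangent when its distance from (−2, 5) is √34:
[m·(34/3) − (0)]² = 34(m² + 1)
25m² − 9 = 0, so m = 3/5 or m = −3/5.
With m = 3/5: 3x − 5y = −65. With m = −3/5: 3x + 5y = −15.

3x − 5y = −65 and 3x + 5y = −15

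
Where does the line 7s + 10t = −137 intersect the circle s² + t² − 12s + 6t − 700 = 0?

Express t = (−137 − 7s)/10 and substitute into the circle:
149s² + 298s − 59451 = 0  ⟹  s² + 2s − 399 = 0
s = 19 or s = −21, giving (19, −27) and (−21, 1).

(−21, 1) and (19, −27)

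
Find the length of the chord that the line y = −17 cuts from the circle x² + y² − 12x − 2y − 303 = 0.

Centre (6, 1), r² = 340. Perpendicular distance d from centre to line = |18| / √1 = 18.
Half the chord is √(r² − d²) = √(16), so the full chord is 8.

8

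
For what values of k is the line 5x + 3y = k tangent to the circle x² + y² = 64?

Tangency holds when the distance from the centre (0, 0) to the line equals the radius 8:
|5·0 + 3·0 − k| / √34 = 8
|k| = 8√34.

k = ±8√34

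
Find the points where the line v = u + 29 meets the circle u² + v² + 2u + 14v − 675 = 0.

(−26, 3) and (−11, 18)

Express v = u + 29 and substitute into the circle:
2u² + 74u + 572 = 0  ⟹  u² + 37u + 286 = 0
u = −11 or u = −26, giving (−11, 18) and (−26, 3).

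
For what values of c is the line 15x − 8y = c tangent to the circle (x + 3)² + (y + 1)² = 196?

For a tangent, require d(centre, line) = r = 14.
|15·(−3) − 8·(−1) − c| / √289 = 14
|c − (−37)| = 14·17, so c = 201 or c = −275.

c = −275 or c = 201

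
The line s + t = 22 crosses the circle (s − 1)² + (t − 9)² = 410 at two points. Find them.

Express t = −s + 22 and substitute into the circle:
2s² − 28s − 240 = 0  ⟹  s² − 14s − 120 = 0
s = 20 or s = −6, giving (20, 2) and (−6, 28).

(−6, 28) and (20, 2)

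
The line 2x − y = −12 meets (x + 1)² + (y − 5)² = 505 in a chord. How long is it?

Express y = 2x + 12 and substitute into the circle:
5x² + 30x − 455 = 0  ⟹  x² + 6x − 91 = 0
x = 7 or x = −13, giving (7, 26) and (−13, −14).
Chord length = distance between (7, 26) and (−13, −14) = √2000 = 20√5.

20√5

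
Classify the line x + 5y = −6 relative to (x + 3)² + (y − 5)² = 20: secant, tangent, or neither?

neither

Substituting the line into the circle gives 26x² + 212x + 686 = 0.
Discriminant = (212)² − 4·26·(686) = −26400 < 0.
No real roots: the line does not meet the circle.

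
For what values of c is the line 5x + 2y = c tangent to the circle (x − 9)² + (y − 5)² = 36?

c = 55 ± 6√29

Tangency holds when the distance from the centre (9, 5) to the line equals the radius 6:
|5·9 + 2·5 − c| / √29 = 6
|c − (55)| = 6√29.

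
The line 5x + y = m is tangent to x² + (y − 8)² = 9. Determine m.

The line touches the circle iff its distance from (0, 8) is 3:
|5·0 + 1·8 − m| / √26 = 3
|m − (8)| = 3√26.

m = 8 ± 3√26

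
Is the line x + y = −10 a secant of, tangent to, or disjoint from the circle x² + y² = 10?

Centre (0, 0), r² = 10. Distance² from centre to line = (10)²/2 = 50.
Since d² > r², the line lies outside the circle.

disjoint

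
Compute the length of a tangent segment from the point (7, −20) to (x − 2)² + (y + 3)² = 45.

√269

Centre (2, −3), r² = 45. |PO|² = (5)² + (−17)² = 314.
The tangent meets the radius at right angles, so tangent² = |PO|² − r² = 314 − 45 = 269.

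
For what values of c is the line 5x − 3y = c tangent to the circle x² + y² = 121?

c = ±11√34

Tangency holds when the distance from the centre (0, 0) to the line equals the radius 11:
|5·0 − 3·0 − c| / √34 = 11
|c| = 11√34.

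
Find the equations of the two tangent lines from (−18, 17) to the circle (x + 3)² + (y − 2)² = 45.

Write the tangent as mx − y + (17 − m·(−18)) = 0 and set its distance from the centre to 3√5:
(15m − (−15))² = 45(m² + 1)
2m² + 5m + 2 = 0, so m = −2 or m = −1/2.
With m = −2: 2x + y = −19. With m = −1/2: x + 2y = 16.

2x + y = −19 and x + 2y = 16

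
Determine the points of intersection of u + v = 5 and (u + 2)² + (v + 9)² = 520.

Express v = −u + 5 and substitute into the circle:
2u² − 24u − 320 = 0  ⟹  u² − 12u − 160 = 0
u = 20 or u = −8, giving (20, −15) and (−8, 13).

(−8, 13) and (20, −15)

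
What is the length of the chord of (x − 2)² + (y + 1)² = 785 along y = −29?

2

Substitute y = −29:
x² − 4x + 3 = 0
x = 3 or x = 1, giving (3, −29) and (1, −29).
Chord length = distance between (3, −29) and (1, −29) = √4 = 2.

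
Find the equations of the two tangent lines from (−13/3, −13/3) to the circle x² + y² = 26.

5x + y = −26 and x + 5y = −26

Write the tangent as mx − y + (−13/3 − m·(−13/3)) = 0 and set its distance from the centre to √26:
(13/3m − (13/3))² = 26(m² + 1)
5m² + 26m + 5 = 0, so m = −5 or m = −1/5.
With m = −5: 5x + y = −26. With m = −1/5: x + 5y = −26.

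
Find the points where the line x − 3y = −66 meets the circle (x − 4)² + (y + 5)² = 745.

(−9, 19) and (0, 22)

Substitute y = (66 + x)/3:
10x² + 90x = 0  ⟹  x² + 9x = 0
x = 0 or x = −9, giving (0, 22) and (−9, 19).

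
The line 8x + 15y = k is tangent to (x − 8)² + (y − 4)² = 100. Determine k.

Tangency holds when the distance from the centre (8, 4) to the line equals the radius 10:
|8·8 + 15·4 − k| / √289 = 10
|k − (124)| = 10·17, so k = 294 or k = −46.

k = −46 or k = 294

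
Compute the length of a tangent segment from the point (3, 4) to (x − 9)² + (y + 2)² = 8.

8

The centre is (9, −2) and r = 2√2. The square of the distance from P to the centre is 36 + 36 = 72.
Power of the point: PT² = |PO|² − r² = 64, so PT = 8.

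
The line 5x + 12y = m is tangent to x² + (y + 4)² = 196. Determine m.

Tangency holds when the distance from the centre (0, −4) to the line equals the radius 14:
|5·0 + 12·(−4) − m| / √169 = 14
|m − (−48)| = 14·13, so m = 134 or m = −230.

m = −230 or m = 134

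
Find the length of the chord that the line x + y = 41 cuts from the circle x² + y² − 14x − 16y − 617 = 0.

Substitute y = −x + 41:
2x² − 80x + 408 = 0  ⟹  x² − 40x + 204 = 0
x = 34 or x = 6, giving (34, 7) and (6, 35).
Chord length = distance between (34, 7) and (6, 35) = √1568 = 28√2.

28√2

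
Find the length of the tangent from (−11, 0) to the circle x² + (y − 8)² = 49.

With centre O = (0, 8), |OP|² = 185 and r² = 49.
By the tangent–radius right angle, tangent length = √(|PO|² − r²) = √136 = 2√34.

2√34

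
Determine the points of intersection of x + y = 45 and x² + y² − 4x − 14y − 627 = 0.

(16, 29) and (24, 21)

From the line, y = −x + 45. Substituting:
2x² − 80x + 768 = 0  ⟹  x² − 40x + 384 = 0
x = 24 or x = 16, giving (24, 21) and (16, 29).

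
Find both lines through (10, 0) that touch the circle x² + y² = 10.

x − 3y = 10 and x + 3y = 10

Write the tangent as mx − y + (0 − m·(10)) = 0 and set its distance from the centre to √10:
(−10m − (0))² = 10(m² + 1)
9m² − 1 = 0, so m = 1/3 or m = −1/3.
Through (10, 0) these give x − 3y = 10 and x + 3y = 10.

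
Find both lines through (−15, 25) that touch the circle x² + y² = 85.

9x + 2y = −85 and 6x + 7y = 85

Let a tangent through (−15, 25) have slope m. Its distance from (0, 0) must equal √85:
(15m − (−25))² = 85(m² + 1)
14m² + 75m + 54 = 0, so m = −9/2 or m = −6/7.
With m = −9/2: 9x + 2y = −85. With m = −6/7: 6x + 7y = 85.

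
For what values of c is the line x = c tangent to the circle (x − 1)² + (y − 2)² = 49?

For a tangent, require d(centre, line) = r = 7.
|1·1 + 0·2 − c| / √1 = 7
|c − (1)| = 7, so c = 8 or c = −6.

c = −6 or c = 8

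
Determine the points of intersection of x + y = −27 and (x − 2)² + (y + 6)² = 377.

(−17, −10) and (−2, −25)

Express y = −x − 27 and substitute into the circle:
2x² + 38x + 68 = 0  ⟹  x² + 19x + 34 = 0
x = −2 or x = −17, giving (−2, −25) and (−17, −10).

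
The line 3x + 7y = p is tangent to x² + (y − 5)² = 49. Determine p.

p = 35 ± 7√58

The line touches the circle iff its distance from (0, 5) is 7:
|3·0 + 7·5 − p| / √58 = 7
|p − (35)| = 7√58.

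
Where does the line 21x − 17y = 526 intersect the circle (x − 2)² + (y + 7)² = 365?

(4, −26) and (21, −5)

From the line, y = (−526 + 21x)/17. Substituting:
730x² − 18250x + 61320 = 0  ⟹  x² − 25x + 84 = 0
x = 21 or x = 4, giving (21, −5) and (4, −26).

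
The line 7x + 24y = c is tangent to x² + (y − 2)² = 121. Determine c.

c = −227 or c = 323

For a tangent, require d(centre, line) = r = 11.
|7·0 + 24·2 − c| / √625 = 11
|c − (48)| = 11·25, so c = 323 or c = −227.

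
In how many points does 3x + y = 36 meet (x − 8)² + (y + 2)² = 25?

2

Centre (8, −2), r² = 25. Distance² from centre to line = (−14)²/10 = 98/5.
Since d² < r², the line cuts the circle twice.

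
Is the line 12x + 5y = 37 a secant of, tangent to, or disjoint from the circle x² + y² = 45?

secant

Substituting the line into the circle gives 169x² − 888x + 244 = 0.
Δ = 788544 − 164944 = 623600.
Two real roots: the line is a secant.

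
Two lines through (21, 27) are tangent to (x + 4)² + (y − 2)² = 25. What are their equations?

4x − 3y = 3 and 3x − 4y = −45

Let a tangent through (21, 27) have slope m. Its distance from (−4, 2) must equal 5:
(−25m − (−25))² = 25(m² + 1)
12m² − 25m + 12 = 0, so m = 4/3 or m = 3/4.
With m = 4/3: 4x − 3y = 3. With m = 3/4: 3x − 4y = −45.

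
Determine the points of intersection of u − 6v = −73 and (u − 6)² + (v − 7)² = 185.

Substitute v = (73 + u)/6:
37u² − 370u − 4403 = 0  ⟹  u² − 10u − 119 = 0
u = 17 or u = −7, giving (17, 15) and (−7, 11).

(−7, 11) and (17, 15)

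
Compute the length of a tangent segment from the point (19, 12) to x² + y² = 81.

2√106

With centre O = (0, 0), |OP|² = 505 and r² = 81.
The tangent meets the radius at right angles, so tangent² = |PO|² − r² = 505 − 81 = 424.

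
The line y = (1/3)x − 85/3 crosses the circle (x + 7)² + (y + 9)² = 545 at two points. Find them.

(−11, −32) and (10, −25)

Express y = (−85 + x)/3 and substitute into the circle:
10x² + 10x − 1100 = 0  ⟹  x² + x − 110 = 0
x = 10 or x = −11, giving (10, −25) and (−11, −32).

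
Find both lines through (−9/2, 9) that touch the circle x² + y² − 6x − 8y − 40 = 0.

8x − y = −45 and 4x − 7y = −81

A line y − (9) = m(x − (−9/2)) is tangent when its distance from (3, 4) is √65:
(15/2m − (−5))² = 65(m² + 1)
7m² − 60m + 32 = 0, so m = 8 or m = 4/7.
With m = 8: 8x − y = −45. With m = 4/7: 4x − 7y = −81.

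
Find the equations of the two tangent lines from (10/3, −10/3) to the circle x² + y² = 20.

2x − y = 10 and x − 2y = 10

Let a tangent through (10/3, −10/3) have slope m. Its distance from (0, 0) must equal 2√5:
(−10/3m − (10/3))² = 20(m² + 1)
2m² − 5m + 2 = 0, so m = 2 or m = 1/2.
Through (10/3, −10/3) these give 2x − y = 10 and x − 2y = 10.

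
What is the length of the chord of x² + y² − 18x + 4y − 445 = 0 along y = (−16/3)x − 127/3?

2√265

Substitute y = (−127 − 16x)/3:
265x² + 3710x + 10600 = 0  ⟹  x² + 14x + 40 = 0
x = −4 or x = −10, giving (−4, −21) and (−10, 11).
|(−4, −21) − (−10, 11)| = √((6)² + (−32)²) = 2√265.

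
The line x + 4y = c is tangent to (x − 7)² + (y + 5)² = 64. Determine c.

Tangency holds when the distance from the centre (7, −5) to the line equals the radius 8:
|1·7 + 4·(−5) − c| / √17 = 8
|c − (−13)| = 8√17.

c = −13 ± 8√17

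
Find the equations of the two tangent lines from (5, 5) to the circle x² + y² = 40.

x + 3y = 20 and 3x + y = 20

Let a tangent through (5, 5) have slope m. Its distance from (0, 0) must equal 2√10:
[m·(−5) − (−5)]² = 40(m² + 1)
3m² + 10m + 3 = 0, so m = −1/3 or m = −3.
Through (5, 5) these give x + 3y = 20 and 3x + y = 20.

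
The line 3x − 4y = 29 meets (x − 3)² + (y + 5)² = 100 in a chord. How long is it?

The distance from (3, −5) to the line is 0/√25, and r² = 100.
Chord = 2√(r² − d²) = 2·√(100) = 20.

20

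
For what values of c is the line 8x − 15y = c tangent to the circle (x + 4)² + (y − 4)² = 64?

c = −228 or c = 44

Tangency holds when the distance from the centre (−4, 4) to the line equals the radius 8:
|8·(−4) − 15·4 − c| / √289 = 8
|c − (−92)| = 8·17, so c = 44 or c = −228.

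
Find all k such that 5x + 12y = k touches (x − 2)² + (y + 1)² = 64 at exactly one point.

k = −106 or k = 102

The line touches the circle iff its distance from (2, −1) is 8:
|5·2 + 12·(−1) − k| / √169 = 8
|k − (−2)| = 8·13, so k = 102 or k = −106.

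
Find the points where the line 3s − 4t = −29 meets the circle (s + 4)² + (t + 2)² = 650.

(−27, −13) and (13, 17)

Express t = (29 + 3s)/4 and substitute into the circle:
25s² + 350s − 8775 = 0  ⟹  s² + 14s − 351 = 0
s = 13 or s = −27, giving (13, 17) and (−27, −13).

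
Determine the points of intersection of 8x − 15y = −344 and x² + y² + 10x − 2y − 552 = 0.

Express y = (344 + 8x)/15 and substitute into the circle:
289x² + 7514x − 16184 = 0  ⟹  x² + 26x − 56 = 0
x = 2 or x = −28, giving (2, 24) and (−28, 8).

(−28, 8) and (2, 24)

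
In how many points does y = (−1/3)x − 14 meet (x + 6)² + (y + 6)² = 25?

Substituting the line into the circle gives 10x² + 156x + 675 = 0.
Δ = 24336 − 27000 = −2664.
No real roots: the line does not meet the circle.

0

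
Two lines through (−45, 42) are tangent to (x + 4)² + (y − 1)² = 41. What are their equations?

5x + 4y = −57 and 4x + 5y = 30

Let a tangent through (−45, 42) have slope m. Its distance from (−4, 1) must equal √41:
(41m − (−41))² = 41(m² + 1)
20m² + 41m + 20 = 0, so m = −5/4 or m = −4/5.
With m = −5/4: 5x + 4y = −57. With m = −4/5: 4x + 5y = 30.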